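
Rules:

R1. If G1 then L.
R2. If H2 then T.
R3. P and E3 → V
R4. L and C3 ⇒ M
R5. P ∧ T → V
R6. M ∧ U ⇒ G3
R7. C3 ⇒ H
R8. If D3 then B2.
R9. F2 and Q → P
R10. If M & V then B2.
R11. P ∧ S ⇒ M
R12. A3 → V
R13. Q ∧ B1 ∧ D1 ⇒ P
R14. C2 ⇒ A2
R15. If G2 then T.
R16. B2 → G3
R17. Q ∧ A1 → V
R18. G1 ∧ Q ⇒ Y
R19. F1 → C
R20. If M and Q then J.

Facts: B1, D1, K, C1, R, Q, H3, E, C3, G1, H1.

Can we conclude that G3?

Forward chaining from the given facts derives: L, M, H, P, Y, J.
Rules concluding G3: R6 needs U; R16 needs B2 — none of these are established.

No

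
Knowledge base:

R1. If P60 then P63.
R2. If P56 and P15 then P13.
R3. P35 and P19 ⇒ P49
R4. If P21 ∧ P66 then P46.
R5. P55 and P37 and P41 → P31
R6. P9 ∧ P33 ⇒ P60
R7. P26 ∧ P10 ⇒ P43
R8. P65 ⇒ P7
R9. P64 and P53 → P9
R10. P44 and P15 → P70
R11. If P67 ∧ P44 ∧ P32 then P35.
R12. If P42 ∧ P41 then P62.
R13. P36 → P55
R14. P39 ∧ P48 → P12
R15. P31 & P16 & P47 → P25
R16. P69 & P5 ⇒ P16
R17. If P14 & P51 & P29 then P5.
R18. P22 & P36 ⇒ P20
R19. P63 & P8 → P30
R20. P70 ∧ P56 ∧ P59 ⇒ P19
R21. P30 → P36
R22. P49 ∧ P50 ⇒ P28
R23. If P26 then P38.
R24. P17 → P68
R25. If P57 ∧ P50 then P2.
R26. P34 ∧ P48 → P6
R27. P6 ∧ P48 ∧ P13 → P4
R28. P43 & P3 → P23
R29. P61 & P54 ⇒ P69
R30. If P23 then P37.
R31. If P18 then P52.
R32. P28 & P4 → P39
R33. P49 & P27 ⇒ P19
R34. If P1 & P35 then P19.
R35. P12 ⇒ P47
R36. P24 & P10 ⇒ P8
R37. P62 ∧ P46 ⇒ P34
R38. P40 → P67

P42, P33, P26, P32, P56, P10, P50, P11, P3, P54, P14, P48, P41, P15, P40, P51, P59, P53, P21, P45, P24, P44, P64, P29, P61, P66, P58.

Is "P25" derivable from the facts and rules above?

Yes

P13  (by R2: P56, P15)
P46  (by R4: P21, P66)
P43  (by R7: P26, P10)
P9  (by R9: P64, P53)
P70  (by R10: P44, P15)
P62  (by R12: P42, P41)
P5  (by R17: P14, P51, P29)
P19  (by R20: P70, P56, P59)
P23  (by R28: P43, P3)
P69  (by R29: P61, P54)
P37  (by R30: P23)
P8  (by R36: P24, P10)
P34  (by R37: P62, P46)
P67  (by R38: P40)
P60  (by R6: P9, P33)
P35  (by R11: P67, P44, P32)
P16  (by R16: P69, P5)
P6  (by R26: P34, P48)
P4  (by R27: P6, P48, P13)
P63  (by R1: P60)
P49  (by R3: P35, P19)
P30  (by R19: P63, P8)
P36  (by R21: P30)
P28  (by R22: P49, P50)
P39  (by R32: P28, P4)
P55  (by R13: P36)
P12  (by R14: P39, P48)
P47  (by R35: P12)
P31  (by R5: P55, P37, P41)
P25  (by R15: P31, P16, P47)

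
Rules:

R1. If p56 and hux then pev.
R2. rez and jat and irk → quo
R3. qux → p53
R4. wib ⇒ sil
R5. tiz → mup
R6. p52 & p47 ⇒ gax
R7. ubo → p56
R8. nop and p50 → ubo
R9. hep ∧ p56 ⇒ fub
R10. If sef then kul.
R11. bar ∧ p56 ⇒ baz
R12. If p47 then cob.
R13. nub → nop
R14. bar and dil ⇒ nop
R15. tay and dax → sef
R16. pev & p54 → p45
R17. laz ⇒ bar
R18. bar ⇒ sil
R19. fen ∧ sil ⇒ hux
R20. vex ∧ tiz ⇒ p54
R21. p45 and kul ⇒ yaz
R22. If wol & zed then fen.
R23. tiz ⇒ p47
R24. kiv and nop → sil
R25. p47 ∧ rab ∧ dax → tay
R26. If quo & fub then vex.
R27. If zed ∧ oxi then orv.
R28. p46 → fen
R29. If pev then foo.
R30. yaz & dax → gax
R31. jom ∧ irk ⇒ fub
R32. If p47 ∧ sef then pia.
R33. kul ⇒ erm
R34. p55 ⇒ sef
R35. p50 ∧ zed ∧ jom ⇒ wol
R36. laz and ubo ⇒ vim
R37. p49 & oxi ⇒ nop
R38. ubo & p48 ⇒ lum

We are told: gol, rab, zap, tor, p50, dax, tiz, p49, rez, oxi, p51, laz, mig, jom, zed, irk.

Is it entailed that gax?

Forward chaining from the given facts derives: mup, bar, sil, p47, tay, orv, fub, wol, nop, ubo, cob, sef, fen, pia, vim, p56, kul, baz, hux, erm, pev, foo.
Rules concluding gax: R6 needs p52; R30 needs yaz — none of these are established.

No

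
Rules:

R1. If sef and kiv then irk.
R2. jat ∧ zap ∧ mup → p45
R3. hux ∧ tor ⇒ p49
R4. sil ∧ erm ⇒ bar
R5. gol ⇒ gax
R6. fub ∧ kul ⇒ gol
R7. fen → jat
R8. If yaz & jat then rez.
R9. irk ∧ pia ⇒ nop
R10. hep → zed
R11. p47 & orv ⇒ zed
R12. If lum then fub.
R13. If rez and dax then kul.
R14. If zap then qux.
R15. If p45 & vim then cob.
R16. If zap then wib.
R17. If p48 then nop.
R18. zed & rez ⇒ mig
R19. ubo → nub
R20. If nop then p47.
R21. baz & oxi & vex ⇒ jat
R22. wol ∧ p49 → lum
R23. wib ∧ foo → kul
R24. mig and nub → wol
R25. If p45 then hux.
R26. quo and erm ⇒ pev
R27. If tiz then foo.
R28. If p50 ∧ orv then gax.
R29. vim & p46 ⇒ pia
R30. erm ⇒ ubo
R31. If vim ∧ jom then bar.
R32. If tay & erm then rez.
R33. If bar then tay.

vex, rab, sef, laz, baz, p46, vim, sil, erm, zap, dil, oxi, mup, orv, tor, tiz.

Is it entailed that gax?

Forward chaining from the given facts derives: bar, qux, wib, jat, foo, pia, ubo, tay, p45, cob, nub, kul, hux, rez, p49.
Rules concluding gax: R5 needs gol; R28 needs p50 — none of these are established.

No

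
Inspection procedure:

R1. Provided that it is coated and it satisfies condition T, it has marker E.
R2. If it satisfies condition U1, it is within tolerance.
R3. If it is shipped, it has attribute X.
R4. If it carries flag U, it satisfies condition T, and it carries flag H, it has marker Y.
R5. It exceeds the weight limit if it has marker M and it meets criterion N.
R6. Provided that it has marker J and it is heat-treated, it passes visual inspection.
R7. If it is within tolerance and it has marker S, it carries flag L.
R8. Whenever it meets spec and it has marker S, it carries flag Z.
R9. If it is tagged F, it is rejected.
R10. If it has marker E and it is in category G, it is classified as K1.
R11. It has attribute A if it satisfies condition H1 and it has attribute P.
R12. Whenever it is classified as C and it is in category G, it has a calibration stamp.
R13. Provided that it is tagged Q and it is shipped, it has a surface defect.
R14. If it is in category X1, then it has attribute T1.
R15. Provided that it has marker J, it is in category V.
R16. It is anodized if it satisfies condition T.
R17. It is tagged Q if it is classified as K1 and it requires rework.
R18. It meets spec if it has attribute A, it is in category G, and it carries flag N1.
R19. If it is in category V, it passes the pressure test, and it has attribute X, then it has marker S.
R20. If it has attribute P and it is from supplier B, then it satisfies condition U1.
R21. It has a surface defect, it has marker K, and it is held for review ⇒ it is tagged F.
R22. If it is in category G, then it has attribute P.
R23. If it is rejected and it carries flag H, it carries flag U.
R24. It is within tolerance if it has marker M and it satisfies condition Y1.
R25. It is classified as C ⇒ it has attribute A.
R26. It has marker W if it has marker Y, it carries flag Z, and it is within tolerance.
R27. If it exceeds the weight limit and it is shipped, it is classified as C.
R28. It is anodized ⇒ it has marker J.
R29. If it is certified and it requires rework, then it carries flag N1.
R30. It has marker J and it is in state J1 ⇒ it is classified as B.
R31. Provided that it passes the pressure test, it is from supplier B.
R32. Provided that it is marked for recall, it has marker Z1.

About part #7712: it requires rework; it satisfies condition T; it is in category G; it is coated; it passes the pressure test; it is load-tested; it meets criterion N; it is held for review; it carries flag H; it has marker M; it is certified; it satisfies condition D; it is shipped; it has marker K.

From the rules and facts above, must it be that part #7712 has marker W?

By R1 (it is coated, it satisfies condition T): it has marker E.
By R3 (it is shipped): it has attribute X.
By R5 (it has marker M, it meets criterion N): it exceeds the weight limit.
By R10 (it has marker E, it is in category G): it is classified as K1.
By R16 (it satisfies condition T): it is anodized.
By R17 (it is classified as K1, it requires rework): it is tagged Q.
By R22 (it is in category G): it has attribute P.
By R27 (it exceeds the weight limit, it is shipped): it is classified as C.
By R28 (it is anodized): it has marker J.
By R29 (it is certified, it requires rework): it carries flag N1.
By R31 (it passes the pressure test): it is from supplier B.
By R13 (it is tagged Q, it is shipped): it has a surface defect.
By R15 (it has marker J): it is in category V.
By R19 (it is in category V, it passes the pressure test, it has attribute X): it has marker S.
By R20 (it has attribute P, it is from supplier B): it satisfies condition U1.
By R21 (it has a surface defect, it has marker K, it is held for review): it is tagged F.
By R25 (it is classified as C): it has attribute A.
By R2 (it satisfies condition U1): it is within tolerance.
By R9 (it is tagged F): it is rejected.
By R18 (it has attribute A, it is in category G, it carries flag N1): it meets spec.
By R23 (it is rejected, it carries flag H): it carries flag U.
By R4 (it carries flag U, it satisfies condition T, it carries flag H): it has marker Y.
By R8 (it meets spec, it has marker S): it carries flag Z.
By R26 (it has marker Y, it carries flag Z, it is within tolerance): it has marker W.

Yes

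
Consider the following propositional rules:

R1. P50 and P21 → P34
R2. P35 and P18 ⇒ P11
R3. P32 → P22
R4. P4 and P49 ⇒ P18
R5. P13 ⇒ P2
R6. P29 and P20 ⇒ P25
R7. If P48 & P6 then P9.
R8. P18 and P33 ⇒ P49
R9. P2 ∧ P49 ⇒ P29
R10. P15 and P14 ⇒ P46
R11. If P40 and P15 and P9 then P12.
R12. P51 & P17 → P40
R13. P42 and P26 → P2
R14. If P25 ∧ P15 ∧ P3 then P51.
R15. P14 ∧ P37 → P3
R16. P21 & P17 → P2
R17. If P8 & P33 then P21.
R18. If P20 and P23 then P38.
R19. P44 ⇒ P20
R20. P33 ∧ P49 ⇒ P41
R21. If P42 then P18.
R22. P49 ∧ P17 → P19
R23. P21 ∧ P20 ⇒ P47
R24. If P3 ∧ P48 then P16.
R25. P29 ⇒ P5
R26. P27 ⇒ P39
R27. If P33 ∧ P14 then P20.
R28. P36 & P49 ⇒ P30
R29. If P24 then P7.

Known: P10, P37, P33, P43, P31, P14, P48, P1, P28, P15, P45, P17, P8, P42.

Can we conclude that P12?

No

Forward chaining from the given facts derives: P46, P3, P21, P18, P16, P20, P49, P2, P41, P19, P47, P29, P5, P25, P51, P40.
The only rule concluding P12 is R11, which needs P9; that is never established.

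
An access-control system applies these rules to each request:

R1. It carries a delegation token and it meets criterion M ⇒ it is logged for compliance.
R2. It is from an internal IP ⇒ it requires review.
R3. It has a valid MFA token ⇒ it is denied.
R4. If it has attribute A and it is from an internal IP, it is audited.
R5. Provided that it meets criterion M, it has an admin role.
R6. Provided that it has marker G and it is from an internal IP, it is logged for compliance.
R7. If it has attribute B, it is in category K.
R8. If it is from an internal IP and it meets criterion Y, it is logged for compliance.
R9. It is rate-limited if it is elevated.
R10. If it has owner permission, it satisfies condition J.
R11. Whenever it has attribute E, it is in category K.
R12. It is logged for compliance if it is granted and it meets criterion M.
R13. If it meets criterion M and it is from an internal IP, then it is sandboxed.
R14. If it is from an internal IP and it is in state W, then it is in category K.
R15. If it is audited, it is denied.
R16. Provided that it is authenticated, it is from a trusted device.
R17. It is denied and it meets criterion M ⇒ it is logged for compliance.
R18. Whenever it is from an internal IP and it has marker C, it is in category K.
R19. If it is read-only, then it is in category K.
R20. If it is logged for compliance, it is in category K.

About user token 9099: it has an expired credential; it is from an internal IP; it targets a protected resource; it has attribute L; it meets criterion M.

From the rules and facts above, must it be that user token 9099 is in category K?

No

Forward chaining from the given facts derives: requires review, has an admin role, is sandboxed.
Rules concluding "it is in category K": R7 needs "it has attribute B"; R11 needs "it has attribute E"; R14 needs "it is in state W"; R18 needs "it has marker C"; R19 needs "it is read-only"; R20 needs "it is logged for compliance" — none of these are established.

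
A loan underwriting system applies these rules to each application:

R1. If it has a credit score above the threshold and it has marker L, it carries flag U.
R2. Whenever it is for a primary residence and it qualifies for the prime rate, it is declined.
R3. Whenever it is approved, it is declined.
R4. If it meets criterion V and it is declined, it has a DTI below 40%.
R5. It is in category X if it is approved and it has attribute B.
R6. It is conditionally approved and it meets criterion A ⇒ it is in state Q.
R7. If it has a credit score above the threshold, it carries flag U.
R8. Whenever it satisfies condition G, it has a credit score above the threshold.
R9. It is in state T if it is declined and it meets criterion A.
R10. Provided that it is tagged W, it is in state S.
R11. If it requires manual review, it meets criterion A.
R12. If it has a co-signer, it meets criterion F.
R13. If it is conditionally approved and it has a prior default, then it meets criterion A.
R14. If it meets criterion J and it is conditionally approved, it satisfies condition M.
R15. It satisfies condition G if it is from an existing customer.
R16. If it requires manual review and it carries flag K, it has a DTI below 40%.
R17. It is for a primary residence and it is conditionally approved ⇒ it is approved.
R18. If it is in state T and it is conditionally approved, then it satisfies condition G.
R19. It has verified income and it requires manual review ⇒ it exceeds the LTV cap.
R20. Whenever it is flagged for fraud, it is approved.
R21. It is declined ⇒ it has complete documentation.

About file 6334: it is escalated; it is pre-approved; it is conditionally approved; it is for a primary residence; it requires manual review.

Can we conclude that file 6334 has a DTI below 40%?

Forward chaining from the given facts derives: meets criterion A, is approved, is declined, is in state Q, is in state T, satisfies condition G, has complete documentation, has a credit score above the threshold, carries flag U.
Rules concluding "it has a DTI below 40%": R4 needs "it meets criterion V"; R16 needs "it carries flag K" — none of these are established.

No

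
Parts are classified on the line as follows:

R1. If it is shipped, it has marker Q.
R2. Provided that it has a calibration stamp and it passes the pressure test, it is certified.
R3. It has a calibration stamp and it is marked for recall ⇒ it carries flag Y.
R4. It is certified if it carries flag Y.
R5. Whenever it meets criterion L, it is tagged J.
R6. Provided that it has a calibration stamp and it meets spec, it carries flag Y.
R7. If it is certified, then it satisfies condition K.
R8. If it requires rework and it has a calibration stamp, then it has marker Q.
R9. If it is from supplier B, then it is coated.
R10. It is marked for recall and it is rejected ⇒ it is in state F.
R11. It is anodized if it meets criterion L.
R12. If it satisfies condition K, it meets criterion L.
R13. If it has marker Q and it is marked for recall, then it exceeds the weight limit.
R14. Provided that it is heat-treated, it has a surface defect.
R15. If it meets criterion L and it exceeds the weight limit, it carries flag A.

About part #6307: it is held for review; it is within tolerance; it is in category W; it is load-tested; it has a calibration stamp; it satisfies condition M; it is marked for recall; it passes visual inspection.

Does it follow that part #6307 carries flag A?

Forward chaining from the given facts derives: carries flag Y, is certified, satisfies condition K, meets criterion L, is tagged J, is anodized.
The only rule concluding "it carries flag A" is R15, which needs "it exceeds the weight limit"; that is never established.

No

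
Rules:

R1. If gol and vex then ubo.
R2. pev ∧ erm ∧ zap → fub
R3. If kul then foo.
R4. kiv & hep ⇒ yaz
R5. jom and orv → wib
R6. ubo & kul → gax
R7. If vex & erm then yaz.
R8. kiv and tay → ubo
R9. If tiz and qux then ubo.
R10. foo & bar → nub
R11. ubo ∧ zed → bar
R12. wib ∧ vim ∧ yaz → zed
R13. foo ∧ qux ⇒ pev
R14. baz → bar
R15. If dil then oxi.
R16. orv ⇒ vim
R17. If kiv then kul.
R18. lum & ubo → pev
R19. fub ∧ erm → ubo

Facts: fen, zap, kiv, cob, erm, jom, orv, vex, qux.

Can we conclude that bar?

Yes

wib  (by R5: jom, orv)
yaz  (by R7: vex, erm)
vim  (by R16: orv)
kul  (by R17: kiv)
foo  (by R3: kul)
zed  (by R12: wib, vim, yaz)
pev  (by R13: foo, qux)
fub  (by R2: pev, erm, zap)
ubo  (by R19: fub, erm)
bar  (by R11: ubo, zed)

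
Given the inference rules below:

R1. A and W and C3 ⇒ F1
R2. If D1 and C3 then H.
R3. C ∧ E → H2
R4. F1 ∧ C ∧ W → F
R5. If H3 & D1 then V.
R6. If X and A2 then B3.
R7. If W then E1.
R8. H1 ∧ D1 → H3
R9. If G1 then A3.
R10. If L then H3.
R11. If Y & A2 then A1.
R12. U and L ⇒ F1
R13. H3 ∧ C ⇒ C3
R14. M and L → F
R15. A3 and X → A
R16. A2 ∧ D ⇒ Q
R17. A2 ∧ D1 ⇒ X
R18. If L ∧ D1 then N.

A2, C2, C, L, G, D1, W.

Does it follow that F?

No

Forward chaining from the given facts derives: E1, H3, C3, X, N, H, V, B3.
Rules concluding F: R4 needs F1; R14 needs M — none of these are established.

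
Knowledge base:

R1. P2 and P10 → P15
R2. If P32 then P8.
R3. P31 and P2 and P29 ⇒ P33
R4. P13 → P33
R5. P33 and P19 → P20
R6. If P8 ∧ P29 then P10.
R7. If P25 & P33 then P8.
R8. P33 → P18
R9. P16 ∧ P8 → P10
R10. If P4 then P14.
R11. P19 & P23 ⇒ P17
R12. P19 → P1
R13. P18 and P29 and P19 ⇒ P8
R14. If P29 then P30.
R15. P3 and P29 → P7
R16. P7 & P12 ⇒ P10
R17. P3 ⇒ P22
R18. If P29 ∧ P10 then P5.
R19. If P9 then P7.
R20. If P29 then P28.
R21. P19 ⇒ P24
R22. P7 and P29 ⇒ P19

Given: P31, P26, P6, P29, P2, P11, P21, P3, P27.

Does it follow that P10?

Yes

P33  (by R3: P31, P2, P29)
P18  (by R8: P33)
P7  (by R15: P3, P29)
P19  (by R22: P7, P29)
P8  (by R13: P18, P29, P19)
P10  (by R6: P8, P29)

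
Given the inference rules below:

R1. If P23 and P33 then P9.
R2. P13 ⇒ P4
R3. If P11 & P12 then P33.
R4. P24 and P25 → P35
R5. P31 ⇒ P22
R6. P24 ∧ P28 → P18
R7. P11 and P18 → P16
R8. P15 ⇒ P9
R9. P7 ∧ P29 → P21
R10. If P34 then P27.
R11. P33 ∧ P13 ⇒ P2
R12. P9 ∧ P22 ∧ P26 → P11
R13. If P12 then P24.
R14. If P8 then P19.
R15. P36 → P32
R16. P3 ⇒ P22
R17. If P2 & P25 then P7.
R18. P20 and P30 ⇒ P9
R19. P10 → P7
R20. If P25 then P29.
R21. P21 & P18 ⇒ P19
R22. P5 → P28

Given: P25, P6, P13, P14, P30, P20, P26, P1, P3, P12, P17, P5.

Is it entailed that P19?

P24  (by R13: P12)
P22  (by R16: P3)
P9  (by R18: P20, P30)
P29  (by R20: P25)
P28  (by R22: P5)
P18  (by R6: P24, P28)
P11  (by R12: P9, P22, P26)
P33  (by R3: P11, P12)
P2  (by R11: P33, P13)
P7  (by R17: P2, P25)
P21  (by R9: P7, P29)
P19  (by R21: P21, P18)

Yes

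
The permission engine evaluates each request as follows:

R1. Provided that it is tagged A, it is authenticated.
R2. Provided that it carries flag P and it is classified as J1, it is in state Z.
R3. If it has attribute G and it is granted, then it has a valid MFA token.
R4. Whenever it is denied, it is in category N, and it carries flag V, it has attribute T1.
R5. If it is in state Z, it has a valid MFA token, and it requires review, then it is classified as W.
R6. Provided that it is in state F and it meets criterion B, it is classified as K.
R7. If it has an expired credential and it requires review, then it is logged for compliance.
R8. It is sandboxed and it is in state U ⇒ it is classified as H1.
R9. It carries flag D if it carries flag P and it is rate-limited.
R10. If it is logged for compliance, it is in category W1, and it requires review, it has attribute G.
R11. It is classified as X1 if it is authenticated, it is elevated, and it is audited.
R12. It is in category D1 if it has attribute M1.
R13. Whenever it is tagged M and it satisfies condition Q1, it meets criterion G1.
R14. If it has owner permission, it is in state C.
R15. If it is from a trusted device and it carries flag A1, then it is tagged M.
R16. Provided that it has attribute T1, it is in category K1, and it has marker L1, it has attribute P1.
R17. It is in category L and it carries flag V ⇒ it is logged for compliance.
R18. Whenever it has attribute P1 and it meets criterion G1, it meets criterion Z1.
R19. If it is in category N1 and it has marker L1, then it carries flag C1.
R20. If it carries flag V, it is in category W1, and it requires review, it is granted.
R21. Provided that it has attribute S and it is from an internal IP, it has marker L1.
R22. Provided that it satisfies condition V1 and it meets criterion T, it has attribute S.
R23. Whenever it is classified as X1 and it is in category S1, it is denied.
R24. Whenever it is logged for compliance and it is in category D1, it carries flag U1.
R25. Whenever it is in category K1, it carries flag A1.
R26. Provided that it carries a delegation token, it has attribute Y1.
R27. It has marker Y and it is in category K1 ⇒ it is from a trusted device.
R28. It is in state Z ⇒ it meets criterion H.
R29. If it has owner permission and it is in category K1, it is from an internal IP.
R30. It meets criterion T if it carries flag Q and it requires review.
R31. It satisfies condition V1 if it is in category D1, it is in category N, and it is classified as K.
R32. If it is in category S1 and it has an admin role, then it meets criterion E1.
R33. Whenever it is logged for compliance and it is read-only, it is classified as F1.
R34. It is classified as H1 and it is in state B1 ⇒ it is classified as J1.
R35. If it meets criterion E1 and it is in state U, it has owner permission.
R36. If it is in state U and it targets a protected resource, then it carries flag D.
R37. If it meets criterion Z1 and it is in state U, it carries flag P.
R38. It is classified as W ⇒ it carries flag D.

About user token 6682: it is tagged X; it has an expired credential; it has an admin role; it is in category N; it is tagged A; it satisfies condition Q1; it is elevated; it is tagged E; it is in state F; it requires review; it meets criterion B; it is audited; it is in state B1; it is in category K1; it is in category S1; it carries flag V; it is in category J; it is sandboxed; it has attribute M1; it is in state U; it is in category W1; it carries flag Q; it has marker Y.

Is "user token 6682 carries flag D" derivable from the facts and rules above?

By R1 (it is tagged A): it is authenticated.
By R6 (it is in state F, it meets criterion B): it is classified as K.
By R7 (it has an expired credential, it requires review): it is logged for compliance.
By R8 (it is sandboxed, it is in state U): it is classified as H1.
By R10 (it is logged for compliance, it is in category W1, it requires review): it has attribute G.
By R11 (it is authenticated, it is elevated, it is audited): it is classified as X1.
By R12 (it has attribute M1): it is in category D1.
By R20 (it carries flag V, it is in category W1, it requires review): it is granted.
By R23 (it is classified as X1, it is in category S1): it is denied.
By R25 (it is in category K1): it carries flag A1.
By R27 (it has marker Y, it is in category K1): it is from a trusted device.
By R30 (it carries flag Q, it requires review): it meets criterion T.
By R31 (it is in category D1, it is in category N, it is classified as K): it satisfies condition V1.
By R32 (it is in category S1, it has an admin role): it meets criterion E1.
By R34 (it is classified as H1, it is in state B1): it is classified as J1.
By R35 (it meets criterion E1, it is in state U): it has owner permission.
By R3 (it has attribute G, it is granted): it has a valid MFA token.
By R4 (it is denied, it is in category N, it carries flag V): it has attribute T1.
By R15 (it is from a trusted device, it carries flag A1): it is tagged M.
By R22 (it satisfies condition V1, it meets criterion T): it has attribute S.
By R29 (it has owner permission, it is in category K1): it is from an internal IP.
By R13 (it is tagged M, it satisfies condition Q1): it meets criterion G1.
By R21 (it has attribute S, it is from an internal IP): it has marker L1.
By R16 (it has attribute T1, it is in category K1, it has marker L1): it has attribute P1.
By R18 (it has attribute P1, it meets criterion G1): it meets criterion Z1.
By R37 (it meets criterion Z1, it is in state U): it carries flag P.
By R2 (it carries flag P, it is classified as J1): it is in state Z.
By R5 (it is in state Z, it has a valid MFA token, it requires review): it is classified as W.
By R38 (it is classified as W): it carries flag D.

Yes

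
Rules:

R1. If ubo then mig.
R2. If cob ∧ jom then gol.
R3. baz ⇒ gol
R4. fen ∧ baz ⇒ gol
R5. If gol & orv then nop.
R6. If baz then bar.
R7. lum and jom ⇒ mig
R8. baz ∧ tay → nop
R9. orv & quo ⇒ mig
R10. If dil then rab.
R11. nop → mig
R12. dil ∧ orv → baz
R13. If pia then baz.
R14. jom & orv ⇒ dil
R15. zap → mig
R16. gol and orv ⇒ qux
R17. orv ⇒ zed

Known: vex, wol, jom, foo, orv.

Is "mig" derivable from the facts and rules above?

dil  (by R14: jom, orv)
baz  (by R12: dil, orv)
gol  (by R3: baz)
nop  (by R5: gol, orv)
mig  (by R11: nop)

Yes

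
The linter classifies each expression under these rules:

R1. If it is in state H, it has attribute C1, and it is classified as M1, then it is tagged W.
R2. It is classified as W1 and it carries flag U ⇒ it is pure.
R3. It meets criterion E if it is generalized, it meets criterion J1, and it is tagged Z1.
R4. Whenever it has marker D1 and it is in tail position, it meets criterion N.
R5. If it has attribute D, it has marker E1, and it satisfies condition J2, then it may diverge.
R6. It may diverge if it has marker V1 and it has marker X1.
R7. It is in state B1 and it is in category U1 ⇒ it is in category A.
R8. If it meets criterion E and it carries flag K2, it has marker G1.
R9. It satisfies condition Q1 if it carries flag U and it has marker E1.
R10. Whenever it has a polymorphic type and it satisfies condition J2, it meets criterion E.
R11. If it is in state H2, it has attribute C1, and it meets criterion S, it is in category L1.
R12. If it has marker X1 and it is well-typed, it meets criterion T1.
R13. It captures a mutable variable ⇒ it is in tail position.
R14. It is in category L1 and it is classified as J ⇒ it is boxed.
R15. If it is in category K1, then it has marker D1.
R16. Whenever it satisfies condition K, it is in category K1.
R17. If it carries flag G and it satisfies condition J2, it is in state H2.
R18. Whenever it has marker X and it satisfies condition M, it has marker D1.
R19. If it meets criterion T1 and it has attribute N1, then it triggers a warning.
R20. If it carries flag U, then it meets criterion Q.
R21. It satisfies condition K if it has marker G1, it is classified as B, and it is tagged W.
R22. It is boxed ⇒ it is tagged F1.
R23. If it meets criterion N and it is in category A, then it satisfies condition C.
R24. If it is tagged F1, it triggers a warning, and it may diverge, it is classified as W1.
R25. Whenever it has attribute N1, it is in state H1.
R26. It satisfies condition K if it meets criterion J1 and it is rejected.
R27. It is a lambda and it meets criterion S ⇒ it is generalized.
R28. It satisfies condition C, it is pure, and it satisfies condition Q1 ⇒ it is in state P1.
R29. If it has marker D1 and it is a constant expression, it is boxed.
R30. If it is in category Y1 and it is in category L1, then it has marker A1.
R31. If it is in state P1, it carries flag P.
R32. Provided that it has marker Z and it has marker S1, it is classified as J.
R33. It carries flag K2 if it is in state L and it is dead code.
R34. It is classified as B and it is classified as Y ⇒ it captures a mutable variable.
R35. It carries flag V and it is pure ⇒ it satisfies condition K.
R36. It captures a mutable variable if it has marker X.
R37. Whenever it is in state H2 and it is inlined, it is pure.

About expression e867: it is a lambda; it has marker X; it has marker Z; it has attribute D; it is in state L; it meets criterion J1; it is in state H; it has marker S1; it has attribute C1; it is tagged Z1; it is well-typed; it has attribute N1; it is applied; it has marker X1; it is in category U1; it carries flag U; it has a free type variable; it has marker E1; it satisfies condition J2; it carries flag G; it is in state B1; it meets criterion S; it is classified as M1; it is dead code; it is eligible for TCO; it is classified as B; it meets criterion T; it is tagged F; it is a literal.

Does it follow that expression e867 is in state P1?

Yes

By R1 (it is in state H, it has attribute C1, it is classified as M1): it is tagged W.
By R5 (it has attribute D, it has marker E1, it satisfies condition J2): it may diverge.
By R7 (it is in state B1, it is in category U1): it is in category A.
By R9 (it carries flag U, it has marker E1): it satisfies condition Q1.
By R12 (it has marker X1, it is well-typed): it meets criterion T1.
By R17 (it carries flag G, it satisfies condition J2): it is in state H2.
By R19 (it meets criterion T1, it has attribute N1): it triggers a warning.
By R27 (it is a lambda, it meets criterion S): it is generalized.
By R32 (it has marker Z, it has marker S1): it is classified as J.
By R33 (it is in state L, it is dead code): it carries flag K2.
By R36 (it has marker X): it captures a mutable variable.
By R3 (it is generalized, it meets criterion J1, it is tagged Z1): it meets criterion E.
By R8 (it meets criterion E, it carries flag K2): it has marker G1.
By R11 (it is in state H2, it has attribute C1, it meets criterion S): it is in category L1.
By R13 (it captures a mutable variable): it is in tail position.
By R14 (it is in category L1, it is classified as J): it is boxed.
By R21 (it has marker G1, it is classified as B, it is tagged W): it satisfies condition K.
By R22 (it is boxed): it is tagged F1.
By R24 (it is tagged F1, it triggers a warning, it may diverge): it is classified as W1.
By R2 (it is classified as W1, it carries flag U): it is pure.
By R16 (it satisfies condition K): it is in category K1.
By R15 (it is in category K1): it has marker D1.
By R4 (it has marker D1, it is in tail position): it meets criterion N.
By R23 (it meets criterion N, it is in category A): it satisfies condition C.
By R28 (it satisfies condition C, it is pure, it satisfies condition Q1): it is in state P1.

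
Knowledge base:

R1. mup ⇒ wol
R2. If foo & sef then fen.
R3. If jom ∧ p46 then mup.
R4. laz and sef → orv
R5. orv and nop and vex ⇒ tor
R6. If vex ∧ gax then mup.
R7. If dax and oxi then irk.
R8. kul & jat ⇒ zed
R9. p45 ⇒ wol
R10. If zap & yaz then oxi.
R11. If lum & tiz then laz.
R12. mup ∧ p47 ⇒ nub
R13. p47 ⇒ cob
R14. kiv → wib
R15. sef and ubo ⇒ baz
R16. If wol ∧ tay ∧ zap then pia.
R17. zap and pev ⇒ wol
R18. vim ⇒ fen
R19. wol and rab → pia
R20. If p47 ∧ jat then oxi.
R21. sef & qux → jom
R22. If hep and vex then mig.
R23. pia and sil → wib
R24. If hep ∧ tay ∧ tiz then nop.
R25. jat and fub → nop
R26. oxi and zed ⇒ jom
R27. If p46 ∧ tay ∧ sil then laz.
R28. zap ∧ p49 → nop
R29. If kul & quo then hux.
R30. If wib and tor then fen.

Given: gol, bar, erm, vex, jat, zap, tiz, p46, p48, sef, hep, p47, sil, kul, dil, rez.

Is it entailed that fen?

Forward chaining from the given facts derives: zed, cob, oxi, mig, jom, mup, nub, wol.
Rules concluding fen: R2 needs foo; R18 needs vim; R30 needs wib — none of these are established.

No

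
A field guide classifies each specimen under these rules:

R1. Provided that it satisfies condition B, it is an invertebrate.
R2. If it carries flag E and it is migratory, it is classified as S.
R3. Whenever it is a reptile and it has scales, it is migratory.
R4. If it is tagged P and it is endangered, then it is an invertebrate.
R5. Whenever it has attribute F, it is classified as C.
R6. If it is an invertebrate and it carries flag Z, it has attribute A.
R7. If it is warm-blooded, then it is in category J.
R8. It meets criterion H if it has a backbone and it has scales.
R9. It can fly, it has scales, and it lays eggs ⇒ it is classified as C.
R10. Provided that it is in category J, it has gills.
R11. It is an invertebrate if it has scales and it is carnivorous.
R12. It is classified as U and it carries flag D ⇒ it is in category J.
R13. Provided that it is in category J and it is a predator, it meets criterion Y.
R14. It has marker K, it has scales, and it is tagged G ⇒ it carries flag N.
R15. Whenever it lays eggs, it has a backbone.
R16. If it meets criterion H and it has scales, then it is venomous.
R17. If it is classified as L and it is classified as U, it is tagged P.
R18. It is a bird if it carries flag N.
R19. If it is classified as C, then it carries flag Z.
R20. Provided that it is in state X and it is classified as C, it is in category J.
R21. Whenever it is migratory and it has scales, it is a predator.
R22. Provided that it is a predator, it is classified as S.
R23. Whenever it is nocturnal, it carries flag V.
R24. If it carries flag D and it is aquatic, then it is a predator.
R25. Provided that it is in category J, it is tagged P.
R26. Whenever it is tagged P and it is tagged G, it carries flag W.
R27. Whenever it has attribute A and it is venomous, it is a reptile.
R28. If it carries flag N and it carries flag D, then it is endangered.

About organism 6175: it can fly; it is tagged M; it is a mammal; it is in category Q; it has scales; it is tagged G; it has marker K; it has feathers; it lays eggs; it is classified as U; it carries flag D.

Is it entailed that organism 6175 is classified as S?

Yes

By R9 (it can fly, it has scales, it lays eggs): it is classified as C.
By R12 (it is classified as U, it carries flag D): it is in category J.
By R14 (it has marker K, it has scales, it is tagged G): it carries flag N.
By R15 (it lays eggs): it has a backbone.
By R19 (it is classified as C): it carries flag Z.
By R25 (it is in category J): it is tagged P.
By R28 (it carries flag N, it carries flag D): it is endangered.
By R4 (it is tagged P, it is endangered): it is an invertebrate.
By R6 (it is an invertebrate, it carries flag Z): it has attribute A.
By R8 (it has a backbone, it has scales): it meets criterion H.
By R16 (it meets criterion H, it has scales): it is venomous.
By R27 (it has attribute A, it is venomous): it is a reptile.
By R3 (it is a reptile, it has scales): it is migratory.
By R21 (it is migratory, it has scales): it is a predator.
By R22 (it is a predator): it is classified as S.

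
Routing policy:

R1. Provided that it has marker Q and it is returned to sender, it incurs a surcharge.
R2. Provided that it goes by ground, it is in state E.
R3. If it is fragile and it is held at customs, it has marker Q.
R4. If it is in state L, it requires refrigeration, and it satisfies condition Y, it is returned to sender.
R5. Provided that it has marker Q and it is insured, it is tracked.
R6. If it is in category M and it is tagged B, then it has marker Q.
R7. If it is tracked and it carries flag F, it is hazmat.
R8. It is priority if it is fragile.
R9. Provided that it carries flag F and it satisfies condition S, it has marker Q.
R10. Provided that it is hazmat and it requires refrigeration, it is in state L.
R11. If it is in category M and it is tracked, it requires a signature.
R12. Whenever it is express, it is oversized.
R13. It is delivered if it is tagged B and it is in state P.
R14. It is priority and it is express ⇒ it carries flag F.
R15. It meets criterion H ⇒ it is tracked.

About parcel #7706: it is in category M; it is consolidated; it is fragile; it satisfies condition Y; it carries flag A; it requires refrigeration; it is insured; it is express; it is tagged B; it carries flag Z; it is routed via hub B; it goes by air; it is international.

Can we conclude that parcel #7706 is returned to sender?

By R6 (it is in category M, it is tagged B): it has marker Q.
By R8 (it is fragile): it is priority.
By R14 (it is priority, it is express): it carries flag F.
By R5 (it has marker Q, it is insured): it is tracked.
By R7 (it is tracked, it carries flag F): it is hazmat.
By R10 (it is hazmat, it requires refrigeration): it is in state L.
By R4 (it is in state L, it requires refrigeration, it satisfies condition Y): it is returned to sender.

Yes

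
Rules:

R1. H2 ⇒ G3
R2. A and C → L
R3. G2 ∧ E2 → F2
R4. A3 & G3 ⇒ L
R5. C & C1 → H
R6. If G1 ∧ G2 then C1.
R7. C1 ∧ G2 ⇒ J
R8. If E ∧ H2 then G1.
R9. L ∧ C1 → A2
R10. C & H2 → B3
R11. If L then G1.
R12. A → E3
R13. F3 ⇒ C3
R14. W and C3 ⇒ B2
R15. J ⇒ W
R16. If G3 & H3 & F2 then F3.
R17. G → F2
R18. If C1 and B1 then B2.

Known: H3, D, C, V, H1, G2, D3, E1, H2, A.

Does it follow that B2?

No

Forward chaining from the given facts derives: G3, L, B3, G1, E3, C1, J, A2, W, H.
Rules concluding B2: R14 needs C3; R18 needs B1 — none of these are established.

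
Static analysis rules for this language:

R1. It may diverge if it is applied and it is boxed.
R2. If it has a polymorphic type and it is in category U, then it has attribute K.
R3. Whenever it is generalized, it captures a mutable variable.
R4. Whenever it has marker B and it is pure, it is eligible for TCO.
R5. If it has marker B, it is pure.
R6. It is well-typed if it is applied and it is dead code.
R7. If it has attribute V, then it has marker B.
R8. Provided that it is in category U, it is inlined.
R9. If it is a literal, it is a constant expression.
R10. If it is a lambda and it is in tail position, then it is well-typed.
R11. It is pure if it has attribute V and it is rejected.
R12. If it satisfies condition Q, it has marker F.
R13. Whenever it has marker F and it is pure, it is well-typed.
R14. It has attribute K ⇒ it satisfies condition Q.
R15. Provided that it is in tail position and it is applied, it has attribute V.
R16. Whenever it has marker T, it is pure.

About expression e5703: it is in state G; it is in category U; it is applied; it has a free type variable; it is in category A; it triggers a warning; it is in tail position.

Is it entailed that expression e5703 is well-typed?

No

Forward chaining from the given facts derives: is inlined, has attribute V, has marker B, is pure, is eligible for TCO.
Rules concluding "it is well-typed": R6 needs "it is dead code"; R10 needs "it is a lambda"; R13 needs "it has marker F" — none of these are established.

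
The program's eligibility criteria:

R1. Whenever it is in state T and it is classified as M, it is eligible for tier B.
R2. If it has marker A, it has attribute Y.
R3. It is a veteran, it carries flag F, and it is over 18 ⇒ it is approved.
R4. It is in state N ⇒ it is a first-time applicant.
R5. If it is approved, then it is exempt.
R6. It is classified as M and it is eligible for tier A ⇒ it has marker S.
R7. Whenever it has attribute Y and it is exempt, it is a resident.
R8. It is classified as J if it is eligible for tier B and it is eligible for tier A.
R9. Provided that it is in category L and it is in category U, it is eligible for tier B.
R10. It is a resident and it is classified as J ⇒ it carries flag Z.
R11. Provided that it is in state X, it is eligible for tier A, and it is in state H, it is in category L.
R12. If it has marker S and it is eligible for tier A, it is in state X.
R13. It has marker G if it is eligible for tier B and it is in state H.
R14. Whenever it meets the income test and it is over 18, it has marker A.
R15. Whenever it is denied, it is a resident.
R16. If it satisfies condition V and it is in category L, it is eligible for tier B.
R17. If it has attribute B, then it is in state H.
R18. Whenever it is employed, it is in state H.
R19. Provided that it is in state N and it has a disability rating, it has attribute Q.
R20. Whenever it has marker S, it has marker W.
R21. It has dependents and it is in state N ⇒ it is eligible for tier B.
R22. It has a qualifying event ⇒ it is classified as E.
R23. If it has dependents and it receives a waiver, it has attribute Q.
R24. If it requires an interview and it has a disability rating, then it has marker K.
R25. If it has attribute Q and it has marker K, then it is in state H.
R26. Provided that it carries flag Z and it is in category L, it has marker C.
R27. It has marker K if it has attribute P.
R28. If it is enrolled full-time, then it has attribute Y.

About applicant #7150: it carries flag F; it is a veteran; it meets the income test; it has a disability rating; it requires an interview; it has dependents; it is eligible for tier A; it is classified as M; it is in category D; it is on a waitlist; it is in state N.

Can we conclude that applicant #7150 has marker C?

Forward chaining from the given facts derives: is a first-time applicant, has marker S, is in state X, has attribute Q, has marker W, is eligible for tier B, has marker K, is in state H, is classified as J, is in category L, has marker G.
The only rule concluding "it has marker C" is R26, which needs "it carries flag Z"; that is never established.

No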